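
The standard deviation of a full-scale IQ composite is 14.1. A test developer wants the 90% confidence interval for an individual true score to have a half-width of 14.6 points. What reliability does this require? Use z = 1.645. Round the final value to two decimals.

0.60

SEM needed = half-width / z = 14.6/1.645 ≈ 8.87538
r = 1 − (8.87538/14.1)² ≈ 1 − 0.39622 ≈ 0.60378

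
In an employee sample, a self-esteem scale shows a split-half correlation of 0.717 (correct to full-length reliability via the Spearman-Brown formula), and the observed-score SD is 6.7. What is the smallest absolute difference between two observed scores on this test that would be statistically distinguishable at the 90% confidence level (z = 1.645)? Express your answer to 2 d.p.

6.33

Spearman-Brown: r = 2(0.717) / (1 + 0.717) = 1.434 / 1.717 ≈ 0.835
SEM = 6.700×√(1 − 0.835) ≈ 2.720
Standard error of the difference = 2.720·√2 ≈ 3.847
Minimum reliable difference = 1.645 × SE_diff ≈ 1.645 × 3.847 ≈ 6.328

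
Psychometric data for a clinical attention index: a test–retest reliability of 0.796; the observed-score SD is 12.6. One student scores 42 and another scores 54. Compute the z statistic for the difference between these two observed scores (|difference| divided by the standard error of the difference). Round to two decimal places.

SEM = 12.6000 * √(1 − 0.7960) = 12.6000 * √0.2040 ≈ 12.6000 * 0.4517 ≈ 5.6910
Standard error of the difference = 5.6910·√2 ≈ 8.0482
z = 12 / 8.0482 ≈ 1.4910

1.49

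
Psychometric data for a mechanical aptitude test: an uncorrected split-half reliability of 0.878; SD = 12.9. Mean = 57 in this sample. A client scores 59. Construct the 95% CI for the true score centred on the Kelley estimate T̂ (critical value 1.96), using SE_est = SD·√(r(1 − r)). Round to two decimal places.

[52.64, 65.10]

Full-length reliability (Spearman-Brown) = 2(0.878)/(1+0.878) ≈ 0.93504
T̂ = r·X + (1 − r)·M = 0.93504·59 + 0.06496·57 ≈ 55.16720 + 3.70288 ≈ 58.87007
SE_est = SD · √(r(1 − r)) = 12.90000 · √0.06074 ≈ 12.90000 · 0.24646 ≈ 3.17934
CI = 58.87007 ± 1.96 · 3.17934 → [52.63858, 65.10157]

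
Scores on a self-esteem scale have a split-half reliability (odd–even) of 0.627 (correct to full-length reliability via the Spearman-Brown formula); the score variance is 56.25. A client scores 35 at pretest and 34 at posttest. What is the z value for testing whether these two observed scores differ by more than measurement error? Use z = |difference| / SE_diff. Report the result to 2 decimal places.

0.20

SD = √56.25 = 7.5000
r_full = 2·0.627 / (1 + 0.627) ≈ 0.7707
SEM = 7.5000 × √(1 − 0.7707) = 7.5000 × √0.2293 ≈ 7.5000 × 0.4788 ≈ 3.5911
SE_diff = SEM × √2 ≈ 3.5911 × 1.4142 ≈ 5.0785
z = 1 / 5.0785 ≈ 0.1969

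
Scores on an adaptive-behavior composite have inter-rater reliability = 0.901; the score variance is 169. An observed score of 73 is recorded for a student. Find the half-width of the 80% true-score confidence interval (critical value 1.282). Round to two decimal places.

5.24

σ = 169^(1/2) = 13.00000
SEM = 13.00000 * √(1 − 0.90100) = 13.00000 * √0.09900 ≈ 13.00000 * 0.31464 ≈ 4.09035
Margin = 1.282 * 4.09035 ≈ 5.24383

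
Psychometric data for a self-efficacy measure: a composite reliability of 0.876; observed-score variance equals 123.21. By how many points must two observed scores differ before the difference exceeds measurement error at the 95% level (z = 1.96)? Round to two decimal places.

σ = 123.21^(1/2) = 11.10000
The standard error of measurement is 11.10000*√(1 − 0.87600) ≈ 11.10000*0.35214 ≈ 3.90871.
SE_diff = √2 * SEM ≈ 5.52776
Minimum reliable difference = 1.96 * SE_diff ≈ 1.96 * 5.52776 ≈ 10.83440

10.83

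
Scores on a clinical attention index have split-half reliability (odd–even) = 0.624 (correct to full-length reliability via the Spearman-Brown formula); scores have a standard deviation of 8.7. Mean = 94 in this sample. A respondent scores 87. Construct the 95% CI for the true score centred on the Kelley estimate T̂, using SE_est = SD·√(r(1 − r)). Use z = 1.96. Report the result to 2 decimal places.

Full-length reliability (Spearman-Brown) = 2(0.624)/(1+0.624) ≈ 0.768
T̂ = r·X + (1 − r)·M = 0.768·87 + 0.232·94 ≈ 66.857 + 21.764 ≈ 88.621
SE_est = 8.700·√[r(1 − r)] ≈ 3.670
95% CI: 88.621 ± 7.193 ≈ (81.428, 95.813)

[81.43, 95.81]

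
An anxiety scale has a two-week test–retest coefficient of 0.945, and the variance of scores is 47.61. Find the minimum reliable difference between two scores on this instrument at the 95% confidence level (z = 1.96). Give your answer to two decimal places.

4.49

SD = √47.61 ≈ 6.900
SEM = 6.900 · √(1 − 0.945) = 6.900 · √0.055 ≈ 6.900 · 0.235 ≈ 1.618
Standard error of the difference = 1.618·√2 ≈ 2.288
Smallest detectable difference = 1.96·2.288 ≈ 4.485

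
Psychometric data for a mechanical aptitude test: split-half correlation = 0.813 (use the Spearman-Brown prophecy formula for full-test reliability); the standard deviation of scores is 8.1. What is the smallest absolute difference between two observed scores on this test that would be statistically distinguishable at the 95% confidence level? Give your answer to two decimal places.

r_full = 2·0.813 / (1 + 0.813) ≈ 0.8969
SEM = 8.1000 · √(1 − 0.8969) = 8.1000 · √0.1031 ≈ 8.1000 · 0.3212 ≈ 2.6014
Standard error of the difference = 2.6014·√2 ≈ 3.6789
Minimum reliable difference = 1.96 · SE_diff ≈ 1.96 · 3.6789 ≈ 7.2107

7.21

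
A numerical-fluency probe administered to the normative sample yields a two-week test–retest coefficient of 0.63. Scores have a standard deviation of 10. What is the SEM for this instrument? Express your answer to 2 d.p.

The standard error of measurement is 10.0000·√(1 − 0.6300) ≈ 10.0000·0.6083 ≈ 6.0828.

6.08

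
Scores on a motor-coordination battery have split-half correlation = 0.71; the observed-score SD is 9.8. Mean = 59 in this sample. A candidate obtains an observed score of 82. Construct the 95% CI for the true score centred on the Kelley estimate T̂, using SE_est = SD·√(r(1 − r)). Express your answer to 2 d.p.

r_full = 2·0.71 / (1 + 0.71) ≃ 0.83041
T̂ = 0.83041(82) + 0.16959(59) ≃ 78.09942
SE_est = SD · √(r(1 − r)) = 9.80000 · √0.14083 ≃ 9.80000 · 0.37527 ≃ 3.67767
95% CI: 78.09942 ± 7.20824 ≃ (70.89118, 85.30765)

[70.89, 85.31]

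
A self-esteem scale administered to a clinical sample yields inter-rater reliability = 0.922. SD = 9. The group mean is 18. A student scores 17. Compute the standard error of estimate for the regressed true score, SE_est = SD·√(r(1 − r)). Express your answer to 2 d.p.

2.41

SE_est = SD · √(r(1 − r)) = 9.00000 · √0.07192 ≈ 9.00000 · 0.26817 ≈ 2.41354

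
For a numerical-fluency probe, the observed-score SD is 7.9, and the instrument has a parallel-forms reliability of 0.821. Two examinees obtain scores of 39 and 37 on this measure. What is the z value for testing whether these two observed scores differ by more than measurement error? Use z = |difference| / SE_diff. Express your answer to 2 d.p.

0.42

The standard error of measurement is 7.900·√(1 − 0.821) ≃ 7.900·0.423 ≃ 3.342.
SE_diff = √2 · SEM ≃ 4.727
z = 2 / 4.727 ≃ 0.423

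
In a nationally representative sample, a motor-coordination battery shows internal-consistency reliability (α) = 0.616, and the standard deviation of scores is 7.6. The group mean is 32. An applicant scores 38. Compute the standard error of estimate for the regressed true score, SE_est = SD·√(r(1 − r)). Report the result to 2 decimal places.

3.70

SE_est = SD × √(r(1 − r)) = 7.6000 × √0.2365 ≈ 7.6000 × 0.4864 ≈ 3.6963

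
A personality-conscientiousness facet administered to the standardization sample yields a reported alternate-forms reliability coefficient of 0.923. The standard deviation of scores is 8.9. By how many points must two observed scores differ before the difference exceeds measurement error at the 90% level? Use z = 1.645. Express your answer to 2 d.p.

SEM = 8.900 * √(1 − 0.923) = 8.900 * √0.077 ≃ 8.900 * 0.277 ≃ 2.470
Standard error of the difference = 2.470·√2 ≃ 3.493
Minimum reliable difference = 1.645 * SE_diff ≃ 1.645 * 3.493 ≃ 5.745

5.75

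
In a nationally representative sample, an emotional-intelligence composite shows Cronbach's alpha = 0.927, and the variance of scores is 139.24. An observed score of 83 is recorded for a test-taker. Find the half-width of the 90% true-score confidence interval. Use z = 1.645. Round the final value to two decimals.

5.24

σ = 139.24^(1/2) = 11.8000
SEM = 11.8000 · √(1 − 0.9270) = 11.8000 · √0.0730 ≈ 11.8000 · 0.2702 ≈ 3.1882
Half-width = 1.645·3.1882 ≈ 5.2446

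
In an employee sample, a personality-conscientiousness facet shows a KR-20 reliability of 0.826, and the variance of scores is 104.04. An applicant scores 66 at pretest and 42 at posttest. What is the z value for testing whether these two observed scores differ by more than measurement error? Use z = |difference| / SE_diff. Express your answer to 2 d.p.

3.99

SD = √104.04 = 10.20000
SEM = 10.20000 · √(1 − 0.82600) = 10.20000 · √0.17400 ≃ 10.20000 · 0.41713 ≃ 4.25476
SE_diff = SEM · √2 ≃ 4.25476 · 1.41421 ≃ 6.01714
z = |66 − 42| / 6.01714 = 24 / 6.01714 ≃ 3.98861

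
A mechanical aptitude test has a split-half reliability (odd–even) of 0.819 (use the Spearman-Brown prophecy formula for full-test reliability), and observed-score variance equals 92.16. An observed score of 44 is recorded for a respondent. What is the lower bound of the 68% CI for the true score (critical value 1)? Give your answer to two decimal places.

40.97

SD = √92.16 ≃ 9.600
Spearman-Brown: r = 2(0.819) / (1 + 0.819) = 1.638 / 1.819 ≃ 0.900
The standard error of measurement is 9.600·√(1 − 0.900) ≃ 9.600·0.315 ≃ 3.028.
Half-width = 1·3.028 ≃ 3.028
Lower bound: 44 − 3.028 = 40.972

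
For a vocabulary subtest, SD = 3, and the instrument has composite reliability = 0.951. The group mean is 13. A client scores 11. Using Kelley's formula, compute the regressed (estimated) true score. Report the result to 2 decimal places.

T̂ = r·X + (1 − r)·M = 0.951·11 + 0.049·13 = 10.461 + 0.637 ≈ 11.098

11.10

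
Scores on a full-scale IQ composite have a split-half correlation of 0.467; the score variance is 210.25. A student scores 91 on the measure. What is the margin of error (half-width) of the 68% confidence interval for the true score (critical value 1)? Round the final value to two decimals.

8.74

SD = √210.25 ≃ 14.5000
Spearman-Brown: r = 2(0.467) / (1 + 0.467) = 0.9340 / 1.4670 ≃ 0.6367
SEM = 14.5000 × √(1 − 0.6367) = 14.5000 × √0.3633 ≃ 14.5000 × 0.6028 ≃ 8.7401
Half-width = 1×8.7401 ≃ 8.7401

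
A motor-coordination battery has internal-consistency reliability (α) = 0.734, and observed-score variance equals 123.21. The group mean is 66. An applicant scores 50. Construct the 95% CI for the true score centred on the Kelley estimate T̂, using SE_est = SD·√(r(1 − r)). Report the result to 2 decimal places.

SD = √123.21 = 11.1000
T̂ = 0.7340(50) + 0.2660(66) ≃ 54.2560
SE_est = SD · √(r(1 − r)) = 11.1000 · √0.1952 ≃ 11.1000 · 0.4419 ≃ 4.9047
95% CI: 54.2560 ± 9.6132 ≃ (44.6428, 63.8692)

[44.64, 63.87]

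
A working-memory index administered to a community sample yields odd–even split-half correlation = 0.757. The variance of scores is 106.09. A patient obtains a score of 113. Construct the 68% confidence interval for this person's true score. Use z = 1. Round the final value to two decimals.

σ = 106.09^(1/2) = 10.300
r_full = 2·0.757 / (1 + 0.757) ≈ 0.862
SEM = 10.300 × √(1 − 0.862) = 10.300 × √0.138 ≈ 10.300 × 0.372 ≈ 3.830
Margin = 1 × 3.830 ≈ 3.830
CI = 113 ± 3.830 → [109.170, 116.830]

[109.17, 116.83]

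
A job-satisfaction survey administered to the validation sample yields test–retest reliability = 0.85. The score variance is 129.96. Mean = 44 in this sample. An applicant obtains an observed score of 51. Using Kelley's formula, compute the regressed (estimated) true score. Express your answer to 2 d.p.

49.95

Estimated true score = 0.8500·51 + (1 − 0.8500)·44 ≈ 49.9500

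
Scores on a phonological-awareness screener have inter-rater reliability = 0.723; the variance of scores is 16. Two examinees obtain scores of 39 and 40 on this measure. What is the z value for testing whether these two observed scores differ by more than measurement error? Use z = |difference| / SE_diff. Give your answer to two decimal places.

SD = √16 ≃ 4.0000
SEM = 4.0000 × √(1 − 0.7230) = 4.0000 × √0.2770 ≃ 4.0000 × 0.5263 ≃ 2.1052
Standard error of the difference = 2.1052·√2 ≃ 2.9772
z = 1 / 2.9772 ≃ 0.3359

0.34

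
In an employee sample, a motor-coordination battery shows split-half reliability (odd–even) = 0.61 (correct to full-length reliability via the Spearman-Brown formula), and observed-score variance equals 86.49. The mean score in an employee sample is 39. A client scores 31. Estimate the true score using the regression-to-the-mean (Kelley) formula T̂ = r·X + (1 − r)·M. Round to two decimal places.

Spearman-Brown: r = 2(0.61) / (1 + 0.61) = 1.2200 / 1.6100 ≈ 0.7578
Estimated true score = 0.7578*31 + (1 − 0.7578)*39 ≈ 32.9379

32.94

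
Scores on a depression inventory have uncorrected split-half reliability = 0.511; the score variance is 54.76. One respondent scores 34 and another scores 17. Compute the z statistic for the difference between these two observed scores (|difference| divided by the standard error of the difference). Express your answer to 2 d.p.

2.86

SD = √54.76 = 7.400
r_full = 2·0.511 / (1 + 0.511) ≃ 0.676
The standard error of measurement is 7.400×√(1 − 0.676) ≃ 7.400×0.569 ≃ 4.210.
Standard error of the difference = 4.210·√2 ≃ 5.953
z = |34 − 17| / 5.953 = 17 / 5.953 ≃ 2.855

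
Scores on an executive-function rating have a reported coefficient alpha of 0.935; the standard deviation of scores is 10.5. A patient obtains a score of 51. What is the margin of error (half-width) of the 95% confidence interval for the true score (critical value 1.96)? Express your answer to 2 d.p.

5.25

SEM = 10.5000·√(1 − 0.9350) ≃ 2.6770
Margin = 1.96 · 2.6770 ≃ 5.2469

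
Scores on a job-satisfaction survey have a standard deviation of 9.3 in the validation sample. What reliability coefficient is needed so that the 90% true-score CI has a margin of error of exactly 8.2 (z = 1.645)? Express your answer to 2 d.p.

0.71

SEM needed = half-width / z = 8.2/1.645 ≈ 4.9848
Required reliability = 1 − (SEM/SD)² = 1 − 0.2873 ≈ 0.7127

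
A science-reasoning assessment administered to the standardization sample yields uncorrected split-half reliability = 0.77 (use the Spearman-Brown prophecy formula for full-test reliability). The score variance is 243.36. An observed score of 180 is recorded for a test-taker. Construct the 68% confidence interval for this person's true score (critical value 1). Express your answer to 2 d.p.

[174.38, 185.62]

σ = 243.36^(1/2) = 15.600
Full-length reliability (Spearman-Brown) = 2(0.77)/(1+0.77) ≈ 0.870
SEM = 15.600 * √(1 − 0.870) = 15.600 * √0.130 ≈ 15.600 * 0.360 ≈ 5.623
Margin = 1 * 5.623 ≈ 5.623
CI = 180 ± 5.623 → [174.377, 185.623]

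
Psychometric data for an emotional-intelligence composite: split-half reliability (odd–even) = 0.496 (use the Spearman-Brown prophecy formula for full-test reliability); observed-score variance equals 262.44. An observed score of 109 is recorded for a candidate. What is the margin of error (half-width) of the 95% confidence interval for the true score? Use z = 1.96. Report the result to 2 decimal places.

SD = √262.44 = 16.2000
Spearman-Brown: r = 2(0.496) / (1 + 0.496) = 0.9920 / 1.4960 ≈ 0.6631
SEM = 16.2000*√(1 − 0.6631) ≈ 9.4030
1.96 * SEM ≈ 18.4298

18.43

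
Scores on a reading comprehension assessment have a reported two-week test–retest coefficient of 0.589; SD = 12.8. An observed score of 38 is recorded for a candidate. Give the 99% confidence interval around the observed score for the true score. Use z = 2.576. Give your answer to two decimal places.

SEM = 12.8000×√(1 − 0.5890) ≃ 8.2060
2.576 × SEM ≃ 21.1386
Interval: (16.8614, 59.1386)

[16.86, 59.14]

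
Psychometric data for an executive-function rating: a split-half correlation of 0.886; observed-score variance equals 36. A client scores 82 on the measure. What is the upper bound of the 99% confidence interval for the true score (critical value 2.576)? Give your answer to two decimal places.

85.80

SD = √36 ≈ 6.000
Full-length reliability (Spearman-Brown) = 2(0.886)/(1+0.886) ≈ 0.940
The standard error of measurement is 6.000×√(1 − 0.940) ≈ 6.000×0.246 ≈ 1.475.
Half-width = 2.576×1.475 ≈ 3.800
Upper limit = 82 + 3.800 ≈ 85.800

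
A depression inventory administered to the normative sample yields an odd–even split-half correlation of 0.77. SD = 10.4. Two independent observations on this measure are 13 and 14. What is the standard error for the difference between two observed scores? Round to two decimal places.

5.30

r_full = 2·0.77 / (1 + 0.77) ≈ 0.870
SEM = 10.400·√(1 − 0.870) ≈ 3.749
SE_diff = SEM · √2 ≈ 3.749 · 1.414 ≈ 5.302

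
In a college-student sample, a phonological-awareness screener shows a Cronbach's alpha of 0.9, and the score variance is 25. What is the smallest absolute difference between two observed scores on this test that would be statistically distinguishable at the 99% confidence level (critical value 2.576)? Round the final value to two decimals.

σ = 25^(1/2) = 5.00000
SEM = 5.00000*√(1 − 0.90000) ≃ 1.58114
SE_diff = SEM * √2 ≃ 1.58114 * 1.41421 ≃ 2.23607
Smallest detectable difference = 2.576*2.23607 ≃ 5.76011

5.76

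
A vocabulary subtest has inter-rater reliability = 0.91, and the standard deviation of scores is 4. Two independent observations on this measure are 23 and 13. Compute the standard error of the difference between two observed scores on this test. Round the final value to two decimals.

SEM = 4.00000 · √(1 − 0.91000) = 4.00000 · √0.09000 ≈ 4.00000 · 0.30000 ≈ 1.20000
Standard error of the difference = 1.20000·√2 ≈ 1.69706

1.70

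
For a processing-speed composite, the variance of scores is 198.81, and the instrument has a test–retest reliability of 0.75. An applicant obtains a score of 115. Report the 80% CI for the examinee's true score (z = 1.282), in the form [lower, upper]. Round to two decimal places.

[105.96, 124.04]

σ = 198.81^(1/2) = 14.100
The standard error of measurement is 14.100·√(1 − 0.750) ≈ 14.100·0.500 ≈ 7.050.
Half-width = 1.282·7.050 ≈ 9.038
Interval: (105.962, 124.038)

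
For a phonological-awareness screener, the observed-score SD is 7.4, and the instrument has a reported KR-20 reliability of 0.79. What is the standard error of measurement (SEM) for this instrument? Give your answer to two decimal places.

SEM = 7.40000·√(1 − 0.79000) ≈ 3.39111

3.39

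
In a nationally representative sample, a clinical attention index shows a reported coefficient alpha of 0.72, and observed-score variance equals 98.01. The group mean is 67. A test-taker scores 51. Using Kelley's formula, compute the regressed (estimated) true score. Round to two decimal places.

55.48

T̂ = r·X + (1 − r)·M = 0.7200·51 + 0.2800·67 = 36.7200 + 18.7600 ≈ 55.4800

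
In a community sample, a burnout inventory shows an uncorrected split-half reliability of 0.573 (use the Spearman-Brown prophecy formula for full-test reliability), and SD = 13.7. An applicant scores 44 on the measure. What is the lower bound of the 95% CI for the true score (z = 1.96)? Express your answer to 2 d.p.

Spearman-Brown: r = 2(0.573) / (1 + 0.573) = 1.146 / 1.573 ≈ 0.729
SEM = 13.700 * √(1 − 0.729) = 13.700 * √0.271 ≈ 13.700 * 0.521 ≈ 7.138
Margin = 1.96 * 7.138 ≈ 13.990
Lower limit = 44 − 13.990 ≈ 30.010

30.01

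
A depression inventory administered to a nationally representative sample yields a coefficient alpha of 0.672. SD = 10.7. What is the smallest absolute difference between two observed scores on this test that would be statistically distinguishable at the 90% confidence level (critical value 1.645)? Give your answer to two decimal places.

SEM = 10.700 · √(1 − 0.672) = 10.700 · √0.328 ≃ 10.700 · 0.573 ≃ 6.128
Standard error of the difference = 6.128·√2 ≃ 8.666
Smallest detectable difference = 1.645·8.666 ≃ 14.256

14.26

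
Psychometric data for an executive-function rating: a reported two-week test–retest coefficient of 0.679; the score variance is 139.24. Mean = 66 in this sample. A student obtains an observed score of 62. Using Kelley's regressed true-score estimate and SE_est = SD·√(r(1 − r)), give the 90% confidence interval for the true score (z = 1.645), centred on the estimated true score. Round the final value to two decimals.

σ = 139.24^(1/2) = 11.8000
T̂ = 0.6790(62) + 0.3210(66) ≈ 63.2840
SE_est = SD * √(r(1 − r)) = 11.8000 * √0.2180 ≈ 11.8000 * 0.4669 ≈ 5.5090
CI = 63.2840 ± 1.645 * 5.5090 → [54.2218, 72.3462]

[54.22, 72.35]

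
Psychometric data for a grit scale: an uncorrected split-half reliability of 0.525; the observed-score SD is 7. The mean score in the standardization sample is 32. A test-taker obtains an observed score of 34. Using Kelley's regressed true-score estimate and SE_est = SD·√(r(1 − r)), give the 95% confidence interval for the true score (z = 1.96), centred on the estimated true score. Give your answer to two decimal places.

[27.02, 39.73]

Full-length reliability (Spearman-Brown) = 2(0.525)/(1+0.525) ≃ 0.689
Estimated true score = 0.689×34 + (1 − 0.689)×32 ≃ 33.377
SE_est = 7.000·√[r(1 − r)] ≃ 3.242
CI = 33.377 ± 1.96 × 3.242 → [27.023, 39.731]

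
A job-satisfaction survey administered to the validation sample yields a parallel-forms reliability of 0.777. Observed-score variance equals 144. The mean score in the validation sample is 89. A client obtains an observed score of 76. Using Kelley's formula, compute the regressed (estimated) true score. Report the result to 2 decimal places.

78.90

Estimated true score = 0.77700·76 + (1 − 0.77700)·89 ≈ 78.89900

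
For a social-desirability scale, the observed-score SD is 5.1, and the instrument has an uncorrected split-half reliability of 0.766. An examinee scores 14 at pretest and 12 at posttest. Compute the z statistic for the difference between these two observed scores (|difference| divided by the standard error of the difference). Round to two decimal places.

0.76

Full-length reliability (Spearman-Brown) = 2(0.766)/(1+0.766) ≈ 0.867
The standard error of measurement is 5.100·√(1 − 0.867) ≈ 5.100·0.364 ≈ 1.856.
Standard error of the difference = 1.856·√2 ≈ 2.625
z = 2 / 2.625 ≈ 0.762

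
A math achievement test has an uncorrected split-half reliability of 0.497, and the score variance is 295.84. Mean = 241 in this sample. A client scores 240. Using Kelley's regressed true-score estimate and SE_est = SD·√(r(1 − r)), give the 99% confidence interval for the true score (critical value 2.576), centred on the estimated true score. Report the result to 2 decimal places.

σ = 295.84^(1/2) = 17.200
Full-length reliability (Spearman-Brown) = 2(0.497)/(1+0.497) ≈ 0.664
T̂ = r·X + (1 − r)·M = 0.664×240 + 0.336×241 ≈ 159.359 + 80.977 ≈ 240.336
SE_est = SD × √(r(1 − r)) = 17.200 × √0.223 ≈ 17.200 × 0.472 ≈ 8.124
99% CI: 240.336 ± 20.928 ≈ (219.408, 261.264)

[219.41, 261.26]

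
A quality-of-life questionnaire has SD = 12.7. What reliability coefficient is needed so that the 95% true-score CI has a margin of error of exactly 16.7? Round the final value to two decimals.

0.55

Required SEM = 16.7 / 1.96 ≃ 8.520
r = 1 − (SEM / SD)² = 1 − (8.520 / 12.7)² ≃ 1 − 0.450 ≃ 0.550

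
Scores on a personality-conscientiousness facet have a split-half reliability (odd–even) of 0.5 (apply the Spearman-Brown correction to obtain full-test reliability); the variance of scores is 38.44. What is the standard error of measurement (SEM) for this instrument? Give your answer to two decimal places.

SD = √38.44 ≈ 6.2000
Full-length reliability (Spearman-Brown) = 2(0.5)/(1+0.5) ≈ 0.6667
The standard error of measurement is 6.2000×√(1 − 0.6667) ≈ 6.2000×0.5774 ≈ 3.5796.

3.58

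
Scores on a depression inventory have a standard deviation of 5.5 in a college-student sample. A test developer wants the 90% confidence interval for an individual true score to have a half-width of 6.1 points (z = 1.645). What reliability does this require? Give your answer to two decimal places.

0.55

SEM needed = half-width / z = 6.1/1.645 ≈ 3.708
r = 1 − (3.708/5.5)² ≈ 1 − 0.455 ≈ 0.545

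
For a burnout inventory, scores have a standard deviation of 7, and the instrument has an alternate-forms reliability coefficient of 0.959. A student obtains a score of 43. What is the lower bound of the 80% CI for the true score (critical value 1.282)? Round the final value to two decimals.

SEM = 7.0000 × √(1 − 0.9590) = 7.0000 × √0.0410 ≈ 7.0000 × 0.2025 ≈ 1.4174
1.282 × SEM ≈ 1.8171
Lower limit = 43 − 1.8171 ≈ 41.1829

41.18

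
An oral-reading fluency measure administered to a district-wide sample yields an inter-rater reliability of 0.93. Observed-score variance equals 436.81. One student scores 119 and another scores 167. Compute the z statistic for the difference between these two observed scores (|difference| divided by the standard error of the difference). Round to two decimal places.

SD = √436.81 ≈ 20.900
The standard error of measurement is 20.900*√(1 − 0.930) ≈ 20.900*0.265 ≈ 5.530.
SE_diff = SEM * √2 ≈ 5.530 * 1.414 ≈ 7.820
z = |119 − 167| / 7.820 = 48 / 7.820 ≈ 6.138

6.14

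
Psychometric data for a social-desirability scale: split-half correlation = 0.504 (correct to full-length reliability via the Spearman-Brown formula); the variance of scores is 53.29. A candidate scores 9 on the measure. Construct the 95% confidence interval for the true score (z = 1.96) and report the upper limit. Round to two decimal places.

17.22

SD = √53.29 = 7.3000
Spearman-Brown: r = 2(0.504) / (1 + 0.504) = 1.0080 / 1.5040 ≈ 0.6702
SEM = 7.3000 × √(1 − 0.6702) = 7.3000 × √0.3298 ≈ 7.3000 × 0.5743 ≈ 4.1922
1.96 × SEM ≈ 8.2167
Upper bound: 9 + 8.2167 = 17.2167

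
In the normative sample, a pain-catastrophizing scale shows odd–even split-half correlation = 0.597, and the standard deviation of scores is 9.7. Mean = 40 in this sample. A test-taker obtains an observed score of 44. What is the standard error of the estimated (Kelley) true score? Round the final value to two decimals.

4.21

Full-length reliability (Spearman-Brown) = 2(0.597)/(1+0.597) ≈ 0.74765
SE_est = SD · √(r(1 − r)) = 9.70000 · √0.18867 ≈ 9.70000 · 0.43436 ≈ 4.21329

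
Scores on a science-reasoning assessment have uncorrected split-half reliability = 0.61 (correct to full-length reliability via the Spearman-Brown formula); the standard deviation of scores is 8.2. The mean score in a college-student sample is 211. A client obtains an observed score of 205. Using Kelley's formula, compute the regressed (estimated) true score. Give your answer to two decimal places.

Spearman-Brown: r = 2(0.61) / (1 + 0.61) = 1.2200 / 1.6100 ≈ 0.7578
T̂ = 0.7578(205) + 0.2422(211) ≈ 206.4534

206.45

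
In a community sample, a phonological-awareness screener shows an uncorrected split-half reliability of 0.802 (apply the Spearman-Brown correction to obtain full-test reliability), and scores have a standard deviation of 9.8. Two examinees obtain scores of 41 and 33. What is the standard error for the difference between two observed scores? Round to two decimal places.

Spearman-Brown: r = 2(0.802) / (1 + 0.802) = 1.604 / 1.802 ≃ 0.890
SEM = 9.800*√(1 − 0.890) ≃ 3.248
SE_diff = SEM * √2 ≃ 3.248 * 1.414 ≃ 4.594

4.59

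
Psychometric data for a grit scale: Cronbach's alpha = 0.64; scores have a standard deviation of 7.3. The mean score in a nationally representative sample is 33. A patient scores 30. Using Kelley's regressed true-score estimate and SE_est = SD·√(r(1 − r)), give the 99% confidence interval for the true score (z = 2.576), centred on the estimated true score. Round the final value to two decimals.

[22.05, 40.11]

Estimated true score = 0.6400*30 + (1 − 0.6400)*33 ≈ 31.0800
SE_est = SD * √(r(1 − r)) = 7.3000 * √0.2304 ≈ 7.3000 * 0.4800 ≈ 3.5040
CI = 31.0800 ± 2.576 * 3.5040 → [22.0537, 40.1063]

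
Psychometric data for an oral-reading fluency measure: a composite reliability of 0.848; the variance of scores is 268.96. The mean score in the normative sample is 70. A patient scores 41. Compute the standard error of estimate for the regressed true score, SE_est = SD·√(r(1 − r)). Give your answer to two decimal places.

5.89

SD = √268.96 ≃ 16.400
SE_est = 16.400·√[r(1 − r)] ≃ 5.888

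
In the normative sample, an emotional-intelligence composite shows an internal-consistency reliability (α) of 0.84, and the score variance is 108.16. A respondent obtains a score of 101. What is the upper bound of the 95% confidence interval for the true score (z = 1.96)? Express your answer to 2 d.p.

SD = √108.16 = 10.40000
SEM = 10.40000 · √(1 − 0.84000) = 10.40000 · √0.16000 ≈ 10.40000 · 0.40000 ≈ 4.16000
1.96 · SEM ≈ 8.15360
Upper bound: 101 + 8.15360 = 109.15360

109.15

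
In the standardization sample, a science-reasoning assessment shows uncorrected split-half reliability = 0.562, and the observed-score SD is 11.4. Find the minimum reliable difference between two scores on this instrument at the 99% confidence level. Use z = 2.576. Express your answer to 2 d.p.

21.99

Full-length reliability (Spearman-Brown) = 2(0.562)/(1+0.562) ≈ 0.720
SEM = 11.400 * √(1 − 0.720) = 11.400 * √0.280 ≈ 11.400 * 0.530 ≈ 6.037
SE_diff = SEM * √2 ≈ 6.037 * 1.414 ≈ 8.537
Smallest detectable difference = 2.576*8.537 ≈ 21.992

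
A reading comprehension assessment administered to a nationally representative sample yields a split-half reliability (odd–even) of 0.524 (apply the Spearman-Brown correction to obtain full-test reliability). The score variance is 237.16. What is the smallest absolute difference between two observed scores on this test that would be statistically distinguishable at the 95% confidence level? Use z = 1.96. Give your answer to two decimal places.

23.86

σ = 237.16^(1/2) = 15.40000
r_full = 2·0.524 / (1 + 0.524) ≃ 0.68766
SEM = 15.40000*√(1 − 0.68766) ≃ 8.60660
SE_diff = √2 * SEM ≃ 12.17157
Minimum reliable difference = 1.96 * SE_diff ≃ 1.96 * 12.17157 ≃ 23.85628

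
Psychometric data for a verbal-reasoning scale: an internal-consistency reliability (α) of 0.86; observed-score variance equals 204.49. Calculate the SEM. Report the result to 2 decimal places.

5.35

σ = 204.49^(1/2) = 14.300
The standard error of measurement is 14.300·√(1 − 0.860) ≈ 14.300·0.374 ≈ 5.351.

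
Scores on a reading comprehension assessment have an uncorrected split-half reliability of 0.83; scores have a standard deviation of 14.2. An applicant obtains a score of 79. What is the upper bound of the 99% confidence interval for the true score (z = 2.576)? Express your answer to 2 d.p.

90.15

r_full = 2·0.83 / (1 + 0.83) ≈ 0.9071
The standard error of measurement is 14.2000*√(1 − 0.9071) ≈ 14.2000*0.3048 ≈ 4.3280.
2.576 * SEM ≈ 11.1489
Upper bound: 79 + 11.1489 = 90.1489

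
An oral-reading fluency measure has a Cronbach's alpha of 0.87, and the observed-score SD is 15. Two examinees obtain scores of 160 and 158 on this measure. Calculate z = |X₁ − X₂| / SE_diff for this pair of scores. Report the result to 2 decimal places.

SEM = 15.0000 × √(1 − 0.8700) = 15.0000 × √0.1300 ≈ 15.0000 × 0.3606 ≈ 5.4083
SE_diff = √2 × SEM ≈ 7.6485
z = 2 / 7.6485 ≈ 0.2615

0.26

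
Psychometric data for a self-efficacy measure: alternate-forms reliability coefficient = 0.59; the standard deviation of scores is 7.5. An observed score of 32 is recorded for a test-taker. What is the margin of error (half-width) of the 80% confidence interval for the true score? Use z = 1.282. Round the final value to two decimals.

6.16

SEM = 7.500·√(1 − 0.590) ≈ 4.802
Half-width = 1.282·4.802 ≈ 6.157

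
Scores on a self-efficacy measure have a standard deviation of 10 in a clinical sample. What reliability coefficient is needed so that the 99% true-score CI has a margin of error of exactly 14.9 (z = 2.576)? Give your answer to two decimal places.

Required SEM = 14.9 / 2.576 ≈ 5.784
r = 1 − (5.784/10)² ≈ 1 − 0.335 ≈ 0.665

0.67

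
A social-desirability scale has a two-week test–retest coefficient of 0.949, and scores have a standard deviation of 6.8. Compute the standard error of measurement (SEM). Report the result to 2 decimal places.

1.54

SEM = 6.800 * √(1 − 0.949) = 6.800 * √0.051 ≈ 6.800 * 0.226 ≈ 1.536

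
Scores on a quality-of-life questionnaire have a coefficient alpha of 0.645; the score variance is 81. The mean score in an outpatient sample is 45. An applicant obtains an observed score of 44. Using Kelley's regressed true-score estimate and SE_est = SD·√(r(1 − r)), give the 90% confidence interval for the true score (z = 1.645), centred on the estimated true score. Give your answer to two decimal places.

SD = √81 = 9.0000
Estimated true score = 0.6450*44 + (1 − 0.6450)*45 ≈ 44.3550
SE_est = 9.0000·√[r(1 − r)] ≈ 4.3066
90% CI: 44.3550 ± 7.0844 ≈ (37.2706, 51.4394)

[37.27, 51.44]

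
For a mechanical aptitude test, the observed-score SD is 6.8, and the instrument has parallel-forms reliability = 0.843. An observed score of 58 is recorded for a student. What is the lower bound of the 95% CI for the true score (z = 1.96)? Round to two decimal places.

The standard error of measurement is 6.80000·√(1 − 0.84300) ≈ 6.80000·0.39623 ≈ 2.69438.
1.96 · SEM ≈ 5.28098
Lower limit = 58 − 5.28098 ≈ 52.71902

52.72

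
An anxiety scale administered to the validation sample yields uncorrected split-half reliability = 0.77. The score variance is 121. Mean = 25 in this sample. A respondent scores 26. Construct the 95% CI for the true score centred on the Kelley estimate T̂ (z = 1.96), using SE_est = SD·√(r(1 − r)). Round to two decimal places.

[18.62, 33.12]

SD = √121 = 11.0000
Spearman-Brown: r = 2(0.77) / (1 + 0.77) = 1.5400 / 1.7700 ≈ 0.8701
Estimated true score = 0.8701×26 + (1 − 0.8701)×25 ≈ 25.8701
SE_est = SD × √(r(1 − r)) = 11.0000 × √0.1131 ≈ 11.0000 × 0.3362 ≈ 3.6987
95% CI: 25.8701 ± 7.2494 ≈ (18.6207, 33.1194)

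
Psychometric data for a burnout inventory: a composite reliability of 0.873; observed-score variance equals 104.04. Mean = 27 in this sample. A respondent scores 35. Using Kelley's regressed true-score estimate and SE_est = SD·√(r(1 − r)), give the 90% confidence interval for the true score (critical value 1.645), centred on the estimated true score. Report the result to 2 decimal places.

SD = √104.04 = 10.2000
T̂ = 0.8730(35) + 0.1270(27) ≈ 33.9840
SE_est = 10.2000×√(0.8730×0.1270) ≈ 3.3963
90% CI: 33.9840 ± 5.5870 ≈ (28.3970, 39.5710)

[28.40, 39.57]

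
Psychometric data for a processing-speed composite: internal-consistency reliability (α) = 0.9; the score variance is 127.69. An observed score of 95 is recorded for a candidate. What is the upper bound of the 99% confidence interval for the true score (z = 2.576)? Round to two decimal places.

σ = 127.69^(1/2) = 11.300
SEM = 11.300 · √(1 − 0.900) = 11.300 · √0.100 ≈ 11.300 · 0.316 ≈ 3.573
2.576 · SEM ≈ 9.205
Upper limit = 95 + 9.205 ≈ 104.205

104.21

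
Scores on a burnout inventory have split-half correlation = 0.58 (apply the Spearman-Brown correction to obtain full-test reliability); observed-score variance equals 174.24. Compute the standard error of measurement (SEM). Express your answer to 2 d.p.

6.81

SD = √174.24 = 13.2000
Spearman-Brown: r = 2(0.58) / (1 + 0.58) = 1.1600 / 1.5800 ≈ 0.7342
SEM = 13.2000·√(1 − 0.7342) ≈ 6.8057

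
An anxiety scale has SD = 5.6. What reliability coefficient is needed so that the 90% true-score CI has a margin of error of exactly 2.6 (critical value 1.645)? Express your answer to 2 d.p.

Required SEM = 2.6 / 1.645 ≈ 1.5805
Required reliability = 1 − (SEM/SD)² = 1 − 0.0797 ≈ 0.9203

0.92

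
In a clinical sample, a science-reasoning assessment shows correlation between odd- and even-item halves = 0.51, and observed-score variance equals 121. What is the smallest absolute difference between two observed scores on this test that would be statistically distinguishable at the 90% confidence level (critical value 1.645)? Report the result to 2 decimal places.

σ = 121^(1/2) = 11.00000
Full-length reliability (Spearman-Brown) = 2(0.51)/(1+0.51) ≈ 0.67550
The standard error of measurement is 11.00000×√(1 − 0.67550) ≈ 11.00000×0.56965 ≈ 6.26617.
Standard error of the difference = 6.26617·√2 ≈ 8.86170
Smallest detectable difference = 1.645×8.86170 ≈ 14.57750

14.58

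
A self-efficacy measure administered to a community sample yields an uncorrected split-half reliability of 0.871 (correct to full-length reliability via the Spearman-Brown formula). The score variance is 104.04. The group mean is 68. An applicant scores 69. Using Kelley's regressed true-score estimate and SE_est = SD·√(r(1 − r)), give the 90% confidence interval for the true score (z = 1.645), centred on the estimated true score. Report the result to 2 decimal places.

SD = √104.04 ≈ 10.2000
Full-length reliability (Spearman-Brown) = 2(0.871)/(1+0.871) ≈ 0.9311
T̂ = 0.9311(69) + 0.0689(68) ≈ 68.9311
SE_est = SD * √(r(1 − r)) = 10.2000 * √0.0642 ≈ 10.2000 * 0.2534 ≈ 2.5843
CI = 68.9311 ± 1.645 * 2.5843 → [64.6799, 73.1822]

[64.68, 73.18]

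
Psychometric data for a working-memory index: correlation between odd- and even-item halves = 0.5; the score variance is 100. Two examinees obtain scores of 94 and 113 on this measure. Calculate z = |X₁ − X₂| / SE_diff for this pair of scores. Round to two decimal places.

2.33

σ = 100^(1/2) = 10.0000
r_full = 2·0.5 / (1 + 0.5) ≈ 0.6667
SEM = 10.0000 · √(1 − 0.6667) = 10.0000 · √0.3333 ≈ 10.0000 · 0.5774 ≈ 5.7735
SE_diff = SEM · √2 ≈ 5.7735 · 1.4142 ≈ 8.1650
z = 19 / 8.1650 ≈ 2.3270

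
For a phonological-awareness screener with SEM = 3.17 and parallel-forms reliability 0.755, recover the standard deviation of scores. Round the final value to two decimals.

SD = 3.17 / √(1 − 0.755) ≈ 6.4044

6.40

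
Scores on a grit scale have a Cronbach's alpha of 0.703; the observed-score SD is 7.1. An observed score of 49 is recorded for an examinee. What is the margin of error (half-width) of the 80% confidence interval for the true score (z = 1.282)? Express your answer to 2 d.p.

The standard error of measurement is 7.100×√(1 − 0.703) ≈ 7.100×0.545 ≈ 3.869.
Margin = 1.282 × 3.869 ≈ 4.960

4.96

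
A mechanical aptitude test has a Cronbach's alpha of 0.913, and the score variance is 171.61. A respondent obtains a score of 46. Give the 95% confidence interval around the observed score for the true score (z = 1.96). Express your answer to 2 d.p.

[38.43, 53.57]

SD = √171.61 = 13.100
SEM = 13.100 * √(1 − 0.913) = 13.100 * √0.087 ≃ 13.100 * 0.295 ≃ 3.864
1.96 * SEM ≃ 7.573
Interval: (38.427, 53.573)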